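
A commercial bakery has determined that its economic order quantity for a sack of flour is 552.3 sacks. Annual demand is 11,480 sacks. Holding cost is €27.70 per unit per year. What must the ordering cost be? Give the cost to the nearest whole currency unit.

Invert the EOQ relation Q*² = 2DS/H.
From Q* = √(2DS/H): S = Q*²H / (2D) = 552.3² × 27.7 / (2 × 11,480) = 368.0086.

S ≈ €368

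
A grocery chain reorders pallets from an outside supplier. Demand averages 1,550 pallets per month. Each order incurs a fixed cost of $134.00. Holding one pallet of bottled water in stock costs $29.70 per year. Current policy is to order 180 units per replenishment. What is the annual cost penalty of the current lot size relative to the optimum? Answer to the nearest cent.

Annual demand D = 1,550 × 12 = 18,600.
EOQ = √(2DS/H) = √(2 × 18,600 × 134 / 29.7) ≈ 409.68.
Cost at Q* = (D/Q*)S + (Q*/2)H = √(2DSH) ≈ $12,167.52.
Cost at Q = 180: (18,600/180)×134 + (180/2)×29.7 = $13,846.67 + $2,673.00 = $16,519.67.
Excess = $16,519.67 − $12,167.52 = $4,352.15.

Extra cost ≈ $4,352.15 per year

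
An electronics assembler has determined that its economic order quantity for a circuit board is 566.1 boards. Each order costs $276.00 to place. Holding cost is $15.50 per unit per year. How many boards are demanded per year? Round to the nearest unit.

Squaring Q* = √(2DS/H) gives Q*² = 2DS/H.
From Q* = √(2DS/H): D = Q*²H / (2S) = 566.1² × 15.5 / (2 × 276) = 8998.683.

D ≈ 8,999 boards per year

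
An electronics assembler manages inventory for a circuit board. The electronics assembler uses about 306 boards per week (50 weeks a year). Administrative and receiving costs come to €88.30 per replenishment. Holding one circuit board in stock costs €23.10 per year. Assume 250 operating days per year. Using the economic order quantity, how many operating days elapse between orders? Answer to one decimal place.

Annual demand D = 306 × 50 = 15,300.
Q* = √(2DS/H) = √(2 × 15,300 × 88.3 / 23.1) ≈ 342.01.
Cycle time = Q*/D × 250 = 342.01 / 15,300 × 250 ≈ 5.588 days.

T ≈ 5.6 days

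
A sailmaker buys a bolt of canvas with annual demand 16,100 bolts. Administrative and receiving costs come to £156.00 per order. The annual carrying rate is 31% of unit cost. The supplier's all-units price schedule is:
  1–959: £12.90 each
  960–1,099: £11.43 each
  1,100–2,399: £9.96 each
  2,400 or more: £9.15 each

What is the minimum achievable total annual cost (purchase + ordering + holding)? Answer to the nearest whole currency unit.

Holding cost per unit per year at price C is H = 0.31·C.
Evaluate total cost at each tier's feasible EOQ or, if the EOQ is below the tier, at the tier's minimum quantity.
Tier 1 (£12.90): EOQ = 1120.8 exceeds tier's upper bound 959, so this tier is dominated.
Tier 2 (£11.43): EOQ = 1190.7 exceeds tier's upper bound 1099, so this tier is dominated.
EOQ at £9.96 = 1275.5 (feasible in tier 3): TC = 16,100×£9.96 + (16,100/1275.5)×156 + (1275.5/2)×0.31×£9.96 = £164,294.23.
EOQ at £9.15 = 1330.8 < 2400, so use break Q=2400: TC = 16,100×£9.15 + (16,100/2400.0)×156 + (2400.0/2)×0.31×£9.15 = £151,765.30.
Lowest total cost among the candidates is at Q = 2400.0.

TC* ≈ £151,765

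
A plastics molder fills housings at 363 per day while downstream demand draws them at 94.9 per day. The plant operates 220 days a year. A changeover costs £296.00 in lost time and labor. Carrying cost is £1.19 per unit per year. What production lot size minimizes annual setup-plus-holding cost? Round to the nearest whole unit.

Annual demand D = 94.9 × 220 = 20,878.
Production build-up factor (1 − d/p) = 1 − 94.9/363 = 0.7386.
Q* = √(2DS / (H(1 − d/p))) = √(2 × 20,878 × 296 / (1.19 × 0.7386)).
= √(12,359,776 / 0.8789) ≈ 3750.047.

Q* ≈ 3,750 housings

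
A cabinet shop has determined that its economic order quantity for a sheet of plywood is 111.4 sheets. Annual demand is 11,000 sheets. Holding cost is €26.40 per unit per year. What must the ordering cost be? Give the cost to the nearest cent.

S ≈ €14.89

The basic EOQ model gives Q* = √(2DS/H); rearrange for the unknown.
From Q* = √(2DS/H): S = Q*²H / (2D) = 111.4² × 26.4 / (2 × 11,000) = 14.8920.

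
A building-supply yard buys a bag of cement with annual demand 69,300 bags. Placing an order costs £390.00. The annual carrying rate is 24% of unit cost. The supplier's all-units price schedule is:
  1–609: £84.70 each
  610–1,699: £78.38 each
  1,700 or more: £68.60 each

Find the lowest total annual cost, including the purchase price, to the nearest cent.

TC* ≈ £4,783,811.95

Holding cost per unit per year at price C is H = 0.24·C.
For each price level, check whether its EOQ is feasible; otherwise the best quantity at that price is the breakpoint.
Tier 1 (£84.70): EOQ = 1630.7 exceeds tier's upper bound 609, so this tier is dominated.
EOQ at £78.38 = 1695.1 (feasible in tier 2): TC = 69,300×£78.38 + (69,300/1695.1)×390 + (1695.1/2)×0.24×£78.38 = £5,463,621.62.
EOQ at £68.60 = 1812.0 (feasible in tier 3): TC = 69,300×£68.60 + (69,300/1812.0)×390 + (1812.0/2)×0.24×£68.60 = £4,783,811.95.
Lowest total cost among the candidates is at Q = 1812.0.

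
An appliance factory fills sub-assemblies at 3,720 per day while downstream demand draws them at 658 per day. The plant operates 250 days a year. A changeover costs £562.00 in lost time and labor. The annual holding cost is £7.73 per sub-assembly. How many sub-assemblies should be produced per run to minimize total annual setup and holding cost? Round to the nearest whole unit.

Q* ≈ 5,391 sub-assemblies

Annual demand D = 658 × 250 = 164,500.
Production build-up factor (1 − d/p) = 1 − 658/3,720 = 0.8231.
Q* = √(2DS / (H(1 − d/p))) = √(2 × 164,500 × 562 / (7.73 × 0.8231)).
= √(184,898,000 / 6.3627) ≈ 5390.701.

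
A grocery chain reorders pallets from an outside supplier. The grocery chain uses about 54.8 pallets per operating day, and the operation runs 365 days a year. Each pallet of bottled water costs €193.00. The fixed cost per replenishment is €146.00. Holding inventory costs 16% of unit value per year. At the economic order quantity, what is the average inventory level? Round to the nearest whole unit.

Average inventory ≈ 217 pallets

Annual demand D = 54.8 × 365 = 20,002.
Holding cost H = 0.16 × €193.00 = €30.8800 per unit per year.
Q* = √(2DS/H) = √(2 × 20,002 × 146 / 30.88) ≈ 434.90.
Average inventory = Q*/2 ≈ 434.90 / 2 = 217.450.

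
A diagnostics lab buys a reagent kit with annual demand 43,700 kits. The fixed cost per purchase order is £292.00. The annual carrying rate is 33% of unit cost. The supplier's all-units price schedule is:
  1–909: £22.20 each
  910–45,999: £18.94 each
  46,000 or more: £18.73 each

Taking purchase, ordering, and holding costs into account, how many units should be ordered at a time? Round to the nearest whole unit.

Holding cost per unit per year at price C is H = 0.33·C.
Candidates are each tier's EOQ (if it falls in that tier) and each price-break quantity.
Tier 1 (£22.20): EOQ = 1866.4 exceeds tier's upper bound 909, so this tier is dominated.
EOQ at £18.94 = 2020.7 (feasible in tier 2): TC = 43,700×£18.94 + (43,700/2020.7)×292 + (2020.7/2)×0.33×£18.94 = £840,307.73.
EOQ at £18.73 = 2032.0 < 46000, so use break Q=46000: TC = 43,700×£18.73 + (43,700/46000.0)×292 + (46000.0/2)×0.33×£18.73 = £960,939.10.
Lowest total cost is £840,307.73 at Q = 2020.7.

Q* ≈ 2,021 kits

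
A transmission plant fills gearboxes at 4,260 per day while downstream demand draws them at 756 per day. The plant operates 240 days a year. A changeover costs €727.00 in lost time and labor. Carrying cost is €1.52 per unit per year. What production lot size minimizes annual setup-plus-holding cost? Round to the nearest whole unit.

Q* ≈ 14,526 gearboxes

Annual demand D = 756 × 240 = 181,440.
Production build-up factor (1 − d/p) = 1 − 756/4,260 = 0.8225.
Q* = √(2DS / (H(1 − d/p))) = √(2 × 181,440 × 727 / (1.52 × 0.8225)).
= √(263,813,760 / 1.2503) ≈ 14526.122.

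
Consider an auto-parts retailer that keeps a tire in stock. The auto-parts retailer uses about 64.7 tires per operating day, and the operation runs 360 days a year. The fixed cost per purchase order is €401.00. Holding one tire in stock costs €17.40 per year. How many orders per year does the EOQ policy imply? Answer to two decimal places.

N ≈ 22.48 orders per year

Annual demand D = 64.7 × 360 = 23,292.
The optimal lot size = √(2DS/H) = √(2 × 23,292 × 401 / 17.4) ≈ 1036.13.
Orders per year = D / Q* = 23,292 / 1036.13 ≈ 22.480.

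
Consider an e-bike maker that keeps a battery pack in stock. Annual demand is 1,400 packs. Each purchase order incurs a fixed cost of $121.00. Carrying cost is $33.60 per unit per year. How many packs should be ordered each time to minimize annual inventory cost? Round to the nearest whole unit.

Q* ≈ 100 packs

EOQ = √(2DS / H) = √(2 × 1,400 × 121 / 33.6).
= √(338,800 / 33.6) = √10,083.3333 ≈ 100.416.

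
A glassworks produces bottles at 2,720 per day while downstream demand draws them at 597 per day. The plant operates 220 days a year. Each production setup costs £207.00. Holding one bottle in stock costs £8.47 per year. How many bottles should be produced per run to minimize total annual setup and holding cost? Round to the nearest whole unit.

Annual demand D = 597 × 220 = 131,340.
Production build-up factor (1 − d/p) = 1 − 597/2,720 = 0.7805.
Q* = √(2DS / (H(1 − d/p))) = √(2 × 131,340 × 207 / (8.47 × 0.7805)).
= √(54,374,760 / 6.611) ≈ 2867.916.

Q* ≈ 2,868 bottles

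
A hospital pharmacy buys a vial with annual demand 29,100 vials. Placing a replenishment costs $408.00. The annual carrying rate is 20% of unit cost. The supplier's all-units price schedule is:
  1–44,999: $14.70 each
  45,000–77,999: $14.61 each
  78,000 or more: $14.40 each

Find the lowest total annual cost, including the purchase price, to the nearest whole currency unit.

TC* ≈ $436,125

Holding cost per unit per year at price C is H = 0.20·C.
Evaluate total cost at each tier's feasible EOQ or, if the EOQ is below the tier, at the tier's minimum quantity.
EOQ at $14.70 = 2842.0 (feasible in tier 1): TC = 29,100×$14.70 + (29,100/2842.0)×408 + (2842.0/2)×0.20×$14.70 = $436,125.36.
EOQ at $14.61 = 2850.7 < 45000, so use break Q=45000: TC = 29,100×$14.61 + (29,100/45000.0)×408 + (45000.0/2)×0.20×$14.61 = $491,159.84.
EOQ at $14.40 = 2871.4 < 78000, so use break Q=78000: TC = 29,100×$14.40 + (29,100/78000.0)×408 + (78000.0/2)×0.20×$14.40 = $531,512.22.
Lowest total cost among the candidates is at Q = 2842.0.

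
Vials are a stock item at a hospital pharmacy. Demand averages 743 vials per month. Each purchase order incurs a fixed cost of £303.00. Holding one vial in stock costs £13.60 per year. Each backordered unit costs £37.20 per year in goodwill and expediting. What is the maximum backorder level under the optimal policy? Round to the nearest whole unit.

Annual demand D = 743 × 12 = 8,916.
With planned backorders, Q* = √(2DS/H) · √((H+B)/B).
√(2DS/H) = √(2 × 8,916 × 303 / 13.6) = 630.307.
√((H+B)/B) = √((13.6+37.2)/37.2) = 1.1686.
Q* ≈ 736.567.
S* = Q* · H/(H+B) = 736.567 × 13.6/50.8 ≈ 197.191.

S* ≈ 197 vials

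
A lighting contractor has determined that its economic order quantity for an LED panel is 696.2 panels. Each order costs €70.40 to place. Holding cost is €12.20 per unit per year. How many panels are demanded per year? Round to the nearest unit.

Invert the EOQ relation Q*² = 2DS/H.
From Q* = √(2DS/H): D = Q*²H / (2S) = 696.2² × 12.2 / (2 × 70.4) = 41997.672.

D ≈ 41,998 panels per year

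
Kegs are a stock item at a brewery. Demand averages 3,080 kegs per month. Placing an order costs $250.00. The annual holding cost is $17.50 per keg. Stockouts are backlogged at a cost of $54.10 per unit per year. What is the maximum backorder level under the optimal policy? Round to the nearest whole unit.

S* ≈ 289 kegs

Annual demand D = 3,080 × 12 = 36,960.
With planned backorders, Q* = √(2DS/H) · √((H+B)/B).
√(2DS/H) = √(2 × 36,960 × 250 / 17.5) = 1027.619.
√((H+B)/B) = √((17.5+54.1)/54.1) = 1.1504.
Q* ≈ 1182.197.
S* = Q* · H/(H+B) = 1182.197 × 17.5/71.6 ≈ 288.945.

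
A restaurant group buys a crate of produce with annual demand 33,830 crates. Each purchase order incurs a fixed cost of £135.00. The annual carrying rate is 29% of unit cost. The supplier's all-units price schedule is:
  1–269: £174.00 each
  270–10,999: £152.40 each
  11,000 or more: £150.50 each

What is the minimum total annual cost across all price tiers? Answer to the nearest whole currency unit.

TC* ≈ £5,175,784

Holding cost per unit per year at price C is H = 0.29·C.
For each price level, check whether its EOQ is feasible; otherwise the best quantity at that price is the breakpoint.
Tier 1 (£174.00): EOQ = 425.5 exceeds tier's upper bound 269, so this tier is dominated.
EOQ at £152.40 = 454.6 (feasible in tier 2): TC = 33,830×£152.40 + (33,830/454.6)×135 + (454.6/2)×0.29×£152.40 = £5,175,784.06.
EOQ at £150.50 = 457.5 < 11000, so use break Q=11000: TC = 33,830×£150.50 + (33,830/11000.0)×135 + (11000.0/2)×0.29×£150.50 = £5,331,877.69.
Lowest total cost among the candidates is at Q = 454.6.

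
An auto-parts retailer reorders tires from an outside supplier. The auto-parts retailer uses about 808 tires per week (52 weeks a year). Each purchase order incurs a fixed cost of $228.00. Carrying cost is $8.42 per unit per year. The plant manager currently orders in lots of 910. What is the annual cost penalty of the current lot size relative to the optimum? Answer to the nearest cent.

Annual demand D = 808 × 52 = 42,016.
EOQ = √(2DS/H) = √(2 × 42,016 × 228 / 8.42) ≈ 1508.46.
Cost at Q* = (D/Q*)S + (Q*/2)H = √(2DSH) ≈ $12,701.23.
Cost at Q = 910: (42,016/910)×228 + (910/2)×8.42 = $10,527.09 + $3,831.10 = $14,358.19.
Excess = $14,358.19 − $12,701.23 = $1,656.95.

Extra cost ≈ $1,656.95 per year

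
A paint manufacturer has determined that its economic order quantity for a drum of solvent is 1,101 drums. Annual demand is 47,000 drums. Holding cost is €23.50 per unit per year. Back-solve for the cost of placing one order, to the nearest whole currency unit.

S ≈ €303

Invert the EOQ relation Q*² = 2DS/H.
From Q* = √(2DS/H): S = Q*²H / (2D) = 1,101² × 23.5 / (2 × 47,000) = 303.0503.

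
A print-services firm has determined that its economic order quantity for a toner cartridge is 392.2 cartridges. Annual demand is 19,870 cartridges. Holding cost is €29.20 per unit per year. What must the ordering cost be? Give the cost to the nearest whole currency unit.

Invert the EOQ relation Q*² = 2DS/H.
From Q* = √(2DS/H): S = Q*²H / (2D) = 392.2² × 29.2 / (2 × 19,870) = 113.0239.

S ≈ €113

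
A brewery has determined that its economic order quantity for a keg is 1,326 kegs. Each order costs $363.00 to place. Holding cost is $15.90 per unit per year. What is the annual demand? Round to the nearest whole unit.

Invert the EOQ relation Q*² = 2DS/H.
From Q* = √(2DS/H): D = Q*²H / (2S) = 1,326² × 15.9 / (2 × 363) = 38507.698.

D ≈ 38,508 kegs per year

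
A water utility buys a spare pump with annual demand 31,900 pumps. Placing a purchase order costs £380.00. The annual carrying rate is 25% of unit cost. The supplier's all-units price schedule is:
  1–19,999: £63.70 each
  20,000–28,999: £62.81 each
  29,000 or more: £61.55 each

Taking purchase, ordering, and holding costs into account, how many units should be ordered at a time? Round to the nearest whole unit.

Holding cost per unit per year at price C is H = 0.25·C.
For each price level, check whether its EOQ is feasible; otherwise the best quantity at that price is the breakpoint.
EOQ at £63.70 = 1233.9 (feasible in tier 1): TC = 31,900×£63.70 + (31,900/1233.9)×380 + (1233.9/2)×0.25×£63.70 = £2,051,679.06.
EOQ at £62.81 = 1242.6 < 20000, so use break Q=20000: TC = 31,900×£62.81 + (31,900/20000.0)×380 + (20000.0/2)×0.25×£62.81 = £2,161,270.10.
EOQ at £61.55 = 1255.2 < 29000, so use break Q=29000: TC = 31,900×£61.55 + (31,900/29000.0)×380 + (29000.0/2)×0.25×£61.55 = £2,186,981.75.
Lowest total cost is £2,051,679.06 at Q = 1233.9.

Q* ≈ 1,234 pumps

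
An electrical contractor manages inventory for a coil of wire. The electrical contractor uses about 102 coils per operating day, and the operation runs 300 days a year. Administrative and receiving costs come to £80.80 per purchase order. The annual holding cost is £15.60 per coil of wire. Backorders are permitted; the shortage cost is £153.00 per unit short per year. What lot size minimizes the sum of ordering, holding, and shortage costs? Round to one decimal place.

Q* ≈ 591.0 coils

Annual demand D = 102 × 300 = 30,600.
With planned backorders, Q* = √(2DS/H) · √((H+B)/B).
√(2DS/H) = √(2 × 30,600 × 80.8 / 15.6) = 563.014.
√((H+B)/B) = √((15.6+153)/153) = 1.0497.
Q* ≈ 591.020.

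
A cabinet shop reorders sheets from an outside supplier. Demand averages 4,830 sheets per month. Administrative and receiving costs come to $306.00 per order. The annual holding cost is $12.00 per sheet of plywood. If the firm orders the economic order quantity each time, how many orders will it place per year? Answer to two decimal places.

N ≈ 33.71 orders per year

Annual demand D = 4,830 × 12 = 57,960.
Q* = √(2DS/H) = √(2 × 57,960 × 306 / 12) ≈ 1719.29.
Orders per year = D / Q* = 57,960 / 1719.29 ≈ 33.712.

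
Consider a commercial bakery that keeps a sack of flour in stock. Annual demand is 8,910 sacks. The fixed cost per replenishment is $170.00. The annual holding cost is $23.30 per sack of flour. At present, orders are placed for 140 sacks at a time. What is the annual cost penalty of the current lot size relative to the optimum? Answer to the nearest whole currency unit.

Extra cost ≈ $4,049 per year

EOQ = √(2DS/H) = √(2 × 8,910 × 170 / 23.3) ≈ 360.58.
Cost at Q* = (D/Q*)S + (Q*/2)H = √(2DSH) ≈ $8,401.49.
Cost at Q = 140: (8,910/140)×170 + (140/2)×23.3 = $10,819.29 + $1,631.00 = $12,450.29.
Excess = $12,450.29 − $8,401.49 = $4,048.80.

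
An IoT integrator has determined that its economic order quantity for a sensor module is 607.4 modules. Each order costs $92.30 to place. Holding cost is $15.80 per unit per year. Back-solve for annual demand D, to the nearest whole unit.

Invert the EOQ relation Q*² = 2DS/H.
From Q* = √(2DS/H): D = Q*²H / (2S) = 607.4² × 15.8 / (2 × 92.3) = 31577.298.

D ≈ 31,577 modules per year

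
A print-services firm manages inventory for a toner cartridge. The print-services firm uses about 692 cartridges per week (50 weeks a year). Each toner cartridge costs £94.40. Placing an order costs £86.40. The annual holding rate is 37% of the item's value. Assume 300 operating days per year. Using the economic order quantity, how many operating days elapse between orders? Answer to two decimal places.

Annual demand D = 692 × 50 = 34,600.
Holding cost H = 0.37 × £94.40 = £34.9280 per unit per year.
Q* = √(2DS/H) = √(2 × 34,600 × 86.4 / 34.928) ≈ 413.74.
Cycle time = Q*/D × 300 = 413.74 / 34,600 × 300 ≈ 3.587 days.

T ≈ 3.59 days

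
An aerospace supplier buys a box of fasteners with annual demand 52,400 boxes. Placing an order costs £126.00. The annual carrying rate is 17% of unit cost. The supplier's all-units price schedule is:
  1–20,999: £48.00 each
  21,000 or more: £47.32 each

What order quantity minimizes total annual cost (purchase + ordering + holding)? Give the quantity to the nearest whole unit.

Holding cost per unit per year at price C is H = 0.17·C.
Candidates are each tier's EOQ (if it falls in that tier) and each price-break quantity.
EOQ at £48.00 = 1272.1 (feasible in tier 1): TC = 52,400×£48.00 + (52,400/1272.1)×126 + (1272.1/2)×0.17×£48.00 = £2,525,580.33.
EOQ at £47.32 = 1281.2 < 21000, so use break Q=21000: TC = 52,400×£47.32 + (52,400/21000.0)×126 + (21000.0/2)×0.17×£47.32 = £2,564,348.60.
Lowest total cost is £2,525,580.33 at Q = 1272.1.

Q* ≈ 1,272 boxes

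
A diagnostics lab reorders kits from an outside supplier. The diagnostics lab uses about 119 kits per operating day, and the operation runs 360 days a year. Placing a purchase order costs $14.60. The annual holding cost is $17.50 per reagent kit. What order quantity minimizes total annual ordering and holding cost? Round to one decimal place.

Annual demand D = 119 × 360 = 42,840.
EOQ = √(2DS / H) = √(2 × 42,840 × 14.6 / 17.5).
= √(1,250,928 / 17.5) = √71,481.6 ≈ 267.360.

Q* ≈ 267.4 kits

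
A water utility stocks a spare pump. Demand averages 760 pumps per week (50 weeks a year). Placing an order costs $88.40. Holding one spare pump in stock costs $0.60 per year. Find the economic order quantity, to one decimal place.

Annual demand D = 760 × 50 = 38,000.
EOQ = √(2DS / H) = √(2 × 38,000 × 88.4 / 0.6).
= √(6,718,400 / 0.6) = √11,197,333.3333 ≈ 3346.242.

Q* ≈ 3,346.2 pumps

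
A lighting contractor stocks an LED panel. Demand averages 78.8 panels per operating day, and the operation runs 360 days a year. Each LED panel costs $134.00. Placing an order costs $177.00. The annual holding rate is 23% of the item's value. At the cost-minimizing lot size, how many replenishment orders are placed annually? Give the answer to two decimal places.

Annual demand D = 78.8 × 360 = 28,368.
Holding cost H = 0.23 × $134.00 = $30.8200 per unit per year.
Q* = √(2DS/H) = √(2 × 28,368 × 177 / 30.82) ≈ 570.82.
Orders per year = D / Q* = 28,368 / 570.82 ≈ 49.697.

N ≈ 49.70 orders per year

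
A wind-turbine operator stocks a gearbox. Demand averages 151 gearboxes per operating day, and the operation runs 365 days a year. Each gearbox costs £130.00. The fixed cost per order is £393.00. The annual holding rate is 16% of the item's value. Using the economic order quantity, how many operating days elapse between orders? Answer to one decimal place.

Annual demand D = 151 × 365 = 55,115.
Holding cost H = 0.16 × £130.00 = £20.8000 per unit per year.
Q* = √(2DS/H) = √(2 × 55,115 × 393 / 20.8) ≈ 1443.16.
Cycle time = Q*/D × 365 = 1443.16 / 55,115 × 365 ≈ 9.557 days.

T ≈ 9.6 days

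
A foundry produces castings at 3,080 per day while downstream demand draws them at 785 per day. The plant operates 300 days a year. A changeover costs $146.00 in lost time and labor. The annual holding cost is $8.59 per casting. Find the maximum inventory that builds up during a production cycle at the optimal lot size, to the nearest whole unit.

I_max ≈ 2,442 castings

Annual demand D = 785 × 300 = 235,500.
Production build-up factor (1 − d/p) = 1 − 785/3,080 = 0.7451.
Q* = √(2DS / (H(1 − d/p))) = √(2 × 235,500 × 146 / (8.59 × 0.7451)).
= √(68,766,000 / 6.4007) ≈ 3277.739.
Maximum inventory = Q*(1 − d/p) = 3277.739 × 0.7451 ≈ 2442.341.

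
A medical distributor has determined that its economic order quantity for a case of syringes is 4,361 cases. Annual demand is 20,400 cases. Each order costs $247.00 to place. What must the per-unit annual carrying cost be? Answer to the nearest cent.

H ≈ $0.53

Invert the EOQ relation Q*² = 2DS/H.
From Q* = √(2DS/H): H = 2DS / Q*² = 2 × 20,400 × 247 / 4,361² = 0.5299.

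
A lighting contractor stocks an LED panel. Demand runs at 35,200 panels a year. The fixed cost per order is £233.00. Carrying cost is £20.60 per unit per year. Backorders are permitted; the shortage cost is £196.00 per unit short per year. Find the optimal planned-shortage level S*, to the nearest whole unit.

With planned backorders, Q* = √(2DS/H) · √((H+B)/B).
√(2DS/H) = √(2 × 35,200 × 233 / 20.6) = 892.341.
√((H+B)/B) = √((20.6+196)/196) = 1.0512.
Q* ≈ 938.063.
S* = Q* · H/(H+B) = 938.063 × 20.6/216.6 ≈ 89.216.

S* ≈ 89 panels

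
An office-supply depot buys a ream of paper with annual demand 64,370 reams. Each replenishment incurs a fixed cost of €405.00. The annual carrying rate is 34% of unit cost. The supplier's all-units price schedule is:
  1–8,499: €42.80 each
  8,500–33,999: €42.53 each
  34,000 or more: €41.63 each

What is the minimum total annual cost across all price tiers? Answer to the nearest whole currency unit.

TC* ≈ €2,782,581

Holding cost per unit per year at price C is H = 0.34·C.
Candidates are each tier's EOQ (if it falls in that tier) and each price-break quantity.
EOQ at €42.80 = 1892.9 (feasible in tier 1): TC = 64,370×€42.80 + (64,370/1892.9)×405 + (1892.9/2)×0.34×€42.80 = €2,782,581.18.
EOQ at €42.53 = 1898.9 < 8500, so use break Q=8500: TC = 64,370×€42.53 + (64,370/8500.0)×405 + (8500.0/2)×0.34×€42.53 = €2,802,178.99.
EOQ at €41.63 = 1919.3 < 34000, so use break Q=34000: TC = 64,370×€41.63 + (64,370/34000.0)×405 + (34000.0/2)×0.34×€41.63 = €2,921,111.26.
Lowest total cost among the candidates is at Q = 1892.9.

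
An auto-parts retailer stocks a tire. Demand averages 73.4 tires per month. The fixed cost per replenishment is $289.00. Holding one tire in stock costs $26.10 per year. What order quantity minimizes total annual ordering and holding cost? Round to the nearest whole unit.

Q* ≈ 140 tires

Annual demand D = 73.4 × 12 = 880.8.
EOQ = √(2DS / H) = √(2 × 880.8 × 289 / 26.1).
= √(509,102.4 / 26.1) = √19,505.8391 ≈ 139.663.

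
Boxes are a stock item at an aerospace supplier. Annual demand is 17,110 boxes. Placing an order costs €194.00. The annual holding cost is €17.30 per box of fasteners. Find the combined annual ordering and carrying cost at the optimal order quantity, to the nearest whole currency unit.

The optimal lot size = √(2DS/H) = √(2 × 17,110 × 194 / 17.3) ≈ 619.47.
At the optimum the two cost components are equal, so total cost = 2·(Q*/2)H = Q*·H.
Minimum total = √(2DSH) = √(2 × 17,110 × 194 × 17.3) ≈ 10716.770.

TC* ≈ €10,717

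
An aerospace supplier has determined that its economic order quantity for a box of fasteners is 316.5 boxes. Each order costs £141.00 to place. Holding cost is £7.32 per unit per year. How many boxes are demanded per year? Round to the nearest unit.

The basic EOQ model gives Q* = √(2DS/H); rearrange for the unknown.
From Q* = √(2DS/H): D = Q*²H / (2S) = 316.5² × 7.32 / (2 × 141) = 2600.216.

D ≈ 2,600 boxes per year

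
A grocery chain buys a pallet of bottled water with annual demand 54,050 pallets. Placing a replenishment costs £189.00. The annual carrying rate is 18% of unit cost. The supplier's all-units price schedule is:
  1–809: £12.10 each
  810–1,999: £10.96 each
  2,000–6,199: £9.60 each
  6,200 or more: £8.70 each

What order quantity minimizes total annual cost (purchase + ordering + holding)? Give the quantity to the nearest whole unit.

Q* ≈ 6,200 pallets

Holding cost per unit per year at price C is H = 0.18·C.
Evaluate total cost at each tier's feasible EOQ or, if the EOQ is below the tier, at the tier's minimum quantity.
Tier 1 (£12.10): EOQ = 3062.8 exceeds tier's upper bound 809, so this tier is dominated.
Tier 2 (£10.96): EOQ = 3218.1 exceeds tier's upper bound 1999, so this tier is dominated.
EOQ at £9.60 = 3438.5 (feasible in tier 3): TC = 54,050×£9.60 + (54,050/3438.5)×189 + (3438.5/2)×0.18×£9.60 = £524,821.77.
EOQ at £8.70 = 3612.0 < 6200, so use break Q=6200: TC = 54,050×£8.70 + (54,050/6200.0)×189 + (6200.0/2)×0.18×£8.70 = £476,737.25.
Lowest total cost is £476,737.25 at Q = 6200.0.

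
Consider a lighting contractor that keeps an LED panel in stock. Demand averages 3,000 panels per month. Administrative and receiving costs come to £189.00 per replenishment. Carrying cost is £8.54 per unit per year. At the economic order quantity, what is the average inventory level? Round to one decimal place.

Annual demand D = 3,000 × 12 = 36,000.
The optimal lot size = √(2DS/H) = √(2 × 36,000 × 189 / 8.54) ≈ 1262.32.
Average inventory = Q*/2 ≈ 1262.32 / 2 = 631.158.

Average inventory ≈ 631.2 panels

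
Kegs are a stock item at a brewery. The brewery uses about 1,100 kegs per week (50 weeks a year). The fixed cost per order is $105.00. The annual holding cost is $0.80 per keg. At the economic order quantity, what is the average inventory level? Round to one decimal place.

Annual demand D = 1,100 × 50 = 55,000.
The optimal lot size = √(2DS/H) = √(2 × 55,000 × 105 / 0.8) ≈ 3799.67.
Average inventory = Q*/2 ≈ 3799.67 / 2 = 1899.836.

Average inventory ≈ 1,899.8 kegs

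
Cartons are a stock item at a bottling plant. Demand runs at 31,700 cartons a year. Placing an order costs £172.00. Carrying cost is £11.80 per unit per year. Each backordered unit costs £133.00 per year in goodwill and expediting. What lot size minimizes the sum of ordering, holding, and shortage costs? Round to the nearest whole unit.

Q* ≈ 1,003 cartons

With planned backorders, Q* = √(2DS/H) · √((H+B)/B).
√(2DS/H) = √(2 × 31,700 × 172 / 11.8) = 961.320.
√((H+B)/B) = √((11.8+133)/133) = 1.0434.
Q* ≈ 1003.059.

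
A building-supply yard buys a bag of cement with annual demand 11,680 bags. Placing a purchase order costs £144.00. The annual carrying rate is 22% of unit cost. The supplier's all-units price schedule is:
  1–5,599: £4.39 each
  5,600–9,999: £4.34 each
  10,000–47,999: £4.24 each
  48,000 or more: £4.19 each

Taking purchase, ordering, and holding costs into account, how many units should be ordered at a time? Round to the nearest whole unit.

Q* ≈ 1,866 bags

Holding cost per unit per year at price C is H = 0.22·C.
For each price level, check whether its EOQ is feasible; otherwise the best quantity at that price is the breakpoint.
EOQ at £4.39 = 1866.3 (feasible in tier 1): TC = 11,680×£4.39 + (11,680/1866.3)×144 + (1866.3/2)×0.22×£4.39 = £53,077.64.
EOQ at £4.34 = 1877.0 < 5600, so use break Q=5600: TC = 11,680×£4.34 + (11,680/5600.0)×144 + (5600.0/2)×0.22×£4.34 = £53,664.98.
EOQ at £4.24 = 1899.0 < 10000, so use break Q=10000: TC = 11,680×£4.24 + (11,680/10000.0)×144 + (10000.0/2)×0.22×£4.24 = £54,355.39.
EOQ at £4.19 = 1910.3 < 48000, so use break Q=48000: TC = 11,680×£4.19 + (11,680/48000.0)×144 + (48000.0/2)×0.22×£4.19 = £71,097.44.
Lowest total cost is £53,077.64 at Q = 1866.3.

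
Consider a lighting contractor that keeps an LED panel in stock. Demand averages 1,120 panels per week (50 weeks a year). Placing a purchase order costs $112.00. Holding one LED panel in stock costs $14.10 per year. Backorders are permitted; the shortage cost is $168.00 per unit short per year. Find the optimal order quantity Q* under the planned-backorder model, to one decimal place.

Q* ≈ 982.0 panels

Annual demand D = 1,120 × 50 = 56,000.
With planned backorders, Q* = √(2DS/H) · √((H+B)/B).
√(2DS/H) = √(2 × 56,000 × 112 / 14.1) = 943.210.
√((H+B)/B) = √((14.1+168)/168) = 1.0411.
Q* ≈ 981.994.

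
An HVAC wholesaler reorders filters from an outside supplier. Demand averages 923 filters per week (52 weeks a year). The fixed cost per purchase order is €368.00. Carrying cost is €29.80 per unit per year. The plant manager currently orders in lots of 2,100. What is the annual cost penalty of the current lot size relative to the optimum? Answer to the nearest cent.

Annual demand D = 923 × 52 = 47,996.
EOQ = √(2DS/H) = √(2 × 47,996 × 368 / 29.8) ≈ 1088.76.
Cost at Q* = (D/Q*)S + (Q*/2)H = √(2DSH) ≈ €32,445.13.
Cost at Q = 2,100: (47,996/2,100)×368 + (2,100/2)×29.8 = €8,410.73 + €31,290.00 = €39,700.73.
Excess = €39,700.73 − €32,445.13 = €7,255.59.

Extra cost ≈ €7,255.59 per year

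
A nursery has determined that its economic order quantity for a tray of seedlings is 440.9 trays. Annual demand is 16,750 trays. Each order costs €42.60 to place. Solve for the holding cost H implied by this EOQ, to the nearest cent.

H ≈ €7.34

Squaring Q* = √(2DS/H) gives Q*² = 2DS/H.
From Q* = √(2DS/H): H = 2DS / Q*² = 2 × 16,750 × 42.6 / 440.9² = 7.3413.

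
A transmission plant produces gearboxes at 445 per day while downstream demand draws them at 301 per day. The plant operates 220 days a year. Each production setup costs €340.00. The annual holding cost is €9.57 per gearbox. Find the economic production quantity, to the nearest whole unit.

Annual demand D = 301 × 220 = 66,220.
Production build-up factor (1 − d/p) = 1 − 301/445 = 0.3236.
Q* = √(2DS / (H(1 − d/p))) = √(2 × 66,220 × 340 / (9.57 × 0.3236)).
= √(45,029,600 / 3.0968) ≈ 3813.220.

Q* ≈ 3,813 gearboxes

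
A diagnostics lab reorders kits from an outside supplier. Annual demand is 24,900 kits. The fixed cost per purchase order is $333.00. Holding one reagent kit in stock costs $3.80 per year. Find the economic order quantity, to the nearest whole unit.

Q* ≈ 2,089 kits

EOQ = √(2DS / H) = √(2 × 24,900 × 333 / 3.8).
= √(16,583,400 / 3.8) = √4,364,052.6316 ≈ 2089.032.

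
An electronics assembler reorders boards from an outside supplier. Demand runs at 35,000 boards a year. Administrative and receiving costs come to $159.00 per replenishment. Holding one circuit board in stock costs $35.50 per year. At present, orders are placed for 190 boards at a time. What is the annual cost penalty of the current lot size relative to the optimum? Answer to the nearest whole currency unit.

EOQ = √(2DS/H) = √(2 × 35,000 × 159 / 35.5) ≈ 559.93.
Cost at Q* = (D/Q*)S + (Q*/2)H = √(2DSH) ≈ $19,877.50.
Cost at Q = 190: (35,000/190)×159 + (190/2)×35.5 = $29,289.47 + $3,372.50 = $32,661.97.
Excess = $32,661.97 − $19,877.50 = $12,784.47.

Extra cost ≈ $12,784 per year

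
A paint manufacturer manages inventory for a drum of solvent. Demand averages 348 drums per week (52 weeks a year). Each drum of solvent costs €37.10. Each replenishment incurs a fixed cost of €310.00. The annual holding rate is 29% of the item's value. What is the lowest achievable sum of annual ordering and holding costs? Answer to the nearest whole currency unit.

TC* ≈ €10,987

Annual demand D = 348 × 52 = 18,096.
Holding cost H = 0.29 × €37.10 = €10.7590 per unit per year.
The optimal lot size = √(2DS/H) = √(2 × 18,096 × 310 / 10.759) ≈ 1021.18.
At Q*, ordering cost (D/Q*)S equals holding cost (Q*/2)H, each = √(DSH/2).
Minimum total = √(2DSH) = √(2 × 18,096 × 310 × 10.759) ≈ 10986.847.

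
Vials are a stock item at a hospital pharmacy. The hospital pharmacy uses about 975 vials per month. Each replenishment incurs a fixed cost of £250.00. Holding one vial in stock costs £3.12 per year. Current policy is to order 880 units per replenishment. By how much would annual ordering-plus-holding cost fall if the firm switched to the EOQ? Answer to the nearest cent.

Annual demand D = 975 × 12 = 11,700.
EOQ = √(2DS/H) = √(2 × 11,700 × 250 / 3.12) ≈ 1369.31.
Cost at Q* = (D/Q*)S + (Q*/2)H = √(2DSH) ≈ £4,272.24.
Cost at Q = 880: (11,700/880)×250 + (880/2)×3.12 = £3,323.86 + £1,372.80 = £4,696.66.
Excess = £4,696.66 − £4,272.24 = £424.43.

Extra cost ≈ £424.43 per year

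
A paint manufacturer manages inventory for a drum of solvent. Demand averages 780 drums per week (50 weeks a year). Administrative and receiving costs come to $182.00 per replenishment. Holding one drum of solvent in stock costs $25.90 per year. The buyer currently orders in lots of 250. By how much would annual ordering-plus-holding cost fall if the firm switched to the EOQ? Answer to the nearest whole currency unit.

Extra cost ≈ $12,455 per year

Annual demand D = 780 × 50 = 39,000.
EOQ = √(2DS/H) = √(2 × 39,000 × 182 / 25.9) ≈ 740.34.
Cost at Q* = (D/Q*)S + (Q*/2)H = √(2DSH) ≈ $19,174.89.
Cost at Q = 250: (39,000/250)×182 + (250/2)×25.9 = $28,392.00 + $3,237.50 = $31,629.50.
Excess = $31,629.50 − $19,174.89 = $12,454.61.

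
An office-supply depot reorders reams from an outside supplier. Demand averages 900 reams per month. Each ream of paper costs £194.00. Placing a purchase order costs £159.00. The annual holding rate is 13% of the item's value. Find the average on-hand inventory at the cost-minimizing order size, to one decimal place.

Annual demand D = 900 × 12 = 10,800.
Holding cost H = 0.13 × £194.00 = £25.2200 per unit per year.
The optimal lot size = √(2DS/H) = √(2 × 10,800 × 159 / 25.22) ≈ 369.02.
Average inventory = Q*/2 ≈ 369.02 / 2 = 184.511.

Average inventory ≈ 184.5 reams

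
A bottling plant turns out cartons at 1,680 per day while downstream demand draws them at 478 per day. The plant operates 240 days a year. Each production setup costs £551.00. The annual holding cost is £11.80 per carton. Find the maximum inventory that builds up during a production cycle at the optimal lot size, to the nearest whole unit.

I_max ≈ 2,769 cartons

Annual demand D = 478 × 240 = 114,720.
Production build-up factor (1 − d/p) = 1 − 478/1,680 = 0.7155.
Q* = √(2DS / (H(1 − d/p))) = √(2 × 114,720 × 551 / (11.8 × 0.7155)).
= √(126,421,440 / 8.4426) ≈ 3869.651.
Maximum inventory = Q*(1 − d/p) = 3869.651 × 0.7155 ≈ 2768.643.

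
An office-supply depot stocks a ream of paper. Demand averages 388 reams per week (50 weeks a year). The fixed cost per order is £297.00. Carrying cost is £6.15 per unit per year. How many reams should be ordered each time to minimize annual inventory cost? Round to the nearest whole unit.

Annual demand D = 388 × 50 = 19,400.
EOQ = √(2DS / H) = √(2 × 19,400 × 297 / 6.15).
= √(11,523,600 / 6.15) = √1,873,756.0976 ≈ 1368.852.

Q* ≈ 1,369 reams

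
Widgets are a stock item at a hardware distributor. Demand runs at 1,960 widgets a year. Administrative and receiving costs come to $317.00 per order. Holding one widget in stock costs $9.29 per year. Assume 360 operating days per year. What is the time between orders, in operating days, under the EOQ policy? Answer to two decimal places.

The optimal lot size = √(2DS/H) = √(2 × 1,960 × 317 / 9.29) ≈ 365.73.
Cycle time = Q*/D × 360 = 365.73 / 1,960 × 360 ≈ 67.176 days.

T ≈ 67.18 days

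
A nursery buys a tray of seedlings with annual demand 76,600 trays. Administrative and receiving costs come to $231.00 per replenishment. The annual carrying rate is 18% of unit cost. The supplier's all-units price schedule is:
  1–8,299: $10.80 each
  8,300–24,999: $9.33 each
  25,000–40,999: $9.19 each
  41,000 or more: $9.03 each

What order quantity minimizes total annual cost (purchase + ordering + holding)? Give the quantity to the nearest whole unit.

Holding cost per unit per year at price C is H = 0.18·C.
For each price level, check whether its EOQ is feasible; otherwise the best quantity at that price is the breakpoint.
EOQ at $10.80 = 4266.7 (feasible in tier 1): TC = 76,600×$10.80 + (76,600/4266.7)×231 + (4266.7/2)×0.18×$10.80 = $835,574.37.
EOQ at $9.33 = 4590.5 < 8300, so use break Q=8300: TC = 76,600×$9.33 + (76,600/8300.0)×231 + (8300.0/2)×0.18×$9.33 = $723,779.39.
EOQ at $9.19 = 4625.3 < 25000, so use break Q=25000: TC = 76,600×$9.19 + (76,600/25000.0)×231 + (25000.0/2)×0.18×$9.19 = $725,339.28.
EOQ at $9.03 = 4666.1 < 41000, so use break Q=41000: TC = 76,600×$9.03 + (76,600/41000.0)×231 + (41000.0/2)×0.18×$9.03 = $725,450.28.
Lowest total cost is $723,779.39 at Q = 8300.0.

Q* ≈ 8,300 trays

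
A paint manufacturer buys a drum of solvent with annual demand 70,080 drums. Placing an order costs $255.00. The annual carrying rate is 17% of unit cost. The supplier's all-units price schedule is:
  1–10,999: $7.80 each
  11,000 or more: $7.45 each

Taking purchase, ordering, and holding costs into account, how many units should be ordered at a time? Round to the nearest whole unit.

Holding cost per unit per year at price C is H = 0.17·C.
Evaluate total cost at each tier's feasible EOQ or, if the EOQ is below the tier, at the tier's minimum quantity.
EOQ at $7.80 = 5191.7 (feasible in tier 1): TC = 70,080×$7.80 + (70,080/5191.7)×255 + (5191.7/2)×0.17×$7.80 = $553,508.21.
EOQ at $7.45 = 5312.3 < 11000, so use break Q=11000: TC = 70,080×$7.45 + (70,080/11000.0)×255 + (11000.0/2)×0.17×$7.45 = $530,686.33.
Lowest total cost is $530,686.33 at Q = 11000.0.

Q* ≈ 11,000 drums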